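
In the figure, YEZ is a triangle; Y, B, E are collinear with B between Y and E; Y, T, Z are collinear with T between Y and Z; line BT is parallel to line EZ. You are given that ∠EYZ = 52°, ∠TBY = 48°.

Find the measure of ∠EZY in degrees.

∠EZY = 80°

1. ∠BYT = 52°  [B on YE, T on YZ]
2. ∠BTY = 80°  [△YBT]
3. ∠EZY = 80°  [BT∥EZ, corresponding at T]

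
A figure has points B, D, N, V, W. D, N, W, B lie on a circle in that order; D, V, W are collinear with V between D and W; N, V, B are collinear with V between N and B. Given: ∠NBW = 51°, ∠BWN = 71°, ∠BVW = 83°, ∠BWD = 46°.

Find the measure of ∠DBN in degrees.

1. ∠BDN = 109°  [cyclic DNWB, opposite ∠D+∠W]
2. ∠BND = 46°  [same arc DB]
3. ∠DBN = 25°  [△DNB]

∠DBN = 25°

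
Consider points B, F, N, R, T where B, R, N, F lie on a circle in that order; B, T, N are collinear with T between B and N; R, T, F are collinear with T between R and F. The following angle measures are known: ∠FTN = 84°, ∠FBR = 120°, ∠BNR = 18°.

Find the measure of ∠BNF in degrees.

1. ∠BFR = 18°  [same arc BR]
2. ∠BRF = 42°  [△BRF]
3. ∠BNF = 42°  [same arc BF]

∠BNF = 42°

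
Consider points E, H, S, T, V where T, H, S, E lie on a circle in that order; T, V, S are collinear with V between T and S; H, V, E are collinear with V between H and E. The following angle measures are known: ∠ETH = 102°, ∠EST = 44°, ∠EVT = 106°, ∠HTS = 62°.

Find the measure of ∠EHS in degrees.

1. ∠ESH = 78°  [cyclic THSE, opposite ∠T+∠S]
2. ∠HES = 62°  [same arc HS]
3. ∠EHS = 40°  [△HSE]

∠EHS = 40°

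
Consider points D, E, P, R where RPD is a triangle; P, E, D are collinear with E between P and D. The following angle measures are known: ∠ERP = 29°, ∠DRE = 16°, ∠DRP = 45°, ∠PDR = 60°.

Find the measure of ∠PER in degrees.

∠PER = 76°

1. ∠DPR = 75°  [△RPD]
2. ∠EPR = 75°  [E on ray PD]
3. ∠PER = 76°  [△RPE]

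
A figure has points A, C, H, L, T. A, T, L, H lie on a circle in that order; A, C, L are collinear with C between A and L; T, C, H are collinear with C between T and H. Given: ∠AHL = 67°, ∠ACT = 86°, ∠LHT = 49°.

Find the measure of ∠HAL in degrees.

∠HAL = 68°

1. ∠HCL = 86°  [vertical angles at C]
2. ∠ALH = 45°  [△LCH]
3. ∠HAL = 68°  [△ALH]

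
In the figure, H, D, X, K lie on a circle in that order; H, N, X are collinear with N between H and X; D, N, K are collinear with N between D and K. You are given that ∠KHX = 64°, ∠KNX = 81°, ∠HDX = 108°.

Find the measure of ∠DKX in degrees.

1. ∠HKX = 72°  [cyclic HDXK, opposite ∠D+∠K]
2. ∠HXK = 44°  [△HXK]
3. ∠DKX = 55°  [△XNK]

∠DKX = 55°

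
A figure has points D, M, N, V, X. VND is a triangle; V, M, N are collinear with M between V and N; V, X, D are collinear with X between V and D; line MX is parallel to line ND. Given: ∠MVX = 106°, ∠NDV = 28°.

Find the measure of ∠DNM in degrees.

∠DNM = 46°

1. ∠DVN = 106°  [M on VN, X on VD]
2. ∠DNV = 46°  [△VND]
3. ∠DNM = 46°  [M on ray NV]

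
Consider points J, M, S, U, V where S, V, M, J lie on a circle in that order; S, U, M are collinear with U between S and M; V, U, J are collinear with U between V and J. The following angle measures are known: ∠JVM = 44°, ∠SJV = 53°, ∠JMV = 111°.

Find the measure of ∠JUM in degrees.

∠JUM = 97°

1. ∠JSM = 44°  [same arc MJ]
2. ∠JUS = 83°  [△SUJ]
3. ∠JUM = 97°  [linear pair at U on SM]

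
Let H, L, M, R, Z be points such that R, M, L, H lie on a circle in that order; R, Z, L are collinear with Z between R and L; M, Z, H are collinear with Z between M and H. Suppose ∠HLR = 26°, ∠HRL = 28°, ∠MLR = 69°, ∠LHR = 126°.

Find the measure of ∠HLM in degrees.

1. ∠HMR = 26°  [same arc RH]
2. ∠MHR = 69°  [same arc RM]
3. ∠HRM = 85°  [△RMH]
4. ∠HLM = 95°  [cyclic RMLH, opposite ∠R+∠L]

∠HLM = 95°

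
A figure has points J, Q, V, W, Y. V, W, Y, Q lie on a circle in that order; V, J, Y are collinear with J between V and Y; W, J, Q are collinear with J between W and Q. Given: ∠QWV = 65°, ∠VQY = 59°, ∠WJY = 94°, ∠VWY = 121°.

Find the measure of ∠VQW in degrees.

1. ∠QYV = 65°  [same arc VQ]
2. ∠QVY = 56°  [△VYQ]
3. ∠QJV = 94°  [vertical angles at J]
4. ∠VQW = 30°  [△VJQ]

∠VQW = 30°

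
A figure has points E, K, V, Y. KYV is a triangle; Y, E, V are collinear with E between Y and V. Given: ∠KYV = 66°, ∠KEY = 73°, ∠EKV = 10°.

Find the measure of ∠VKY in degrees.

1. ∠KEV = 107°  [linear pair at E on YV]
2. ∠EVK = 63°  [△KEV]
3. ∠KVY = 63°  [E on ray VY]
4. ∠VKY = 51°  [△KYV]

∠VKY = 51°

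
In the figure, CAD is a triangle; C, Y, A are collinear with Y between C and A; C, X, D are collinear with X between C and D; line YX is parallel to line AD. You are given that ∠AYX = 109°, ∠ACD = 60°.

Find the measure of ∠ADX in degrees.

∠ADX = 49°

1. ∠CYX = 71°  [linear pair at Y on CA]
2. ∠XCY = 60°  [Y on CA, X on CD]
3. ∠CXY = 49°  [△CYX]
4. ∠DXY = 131°  [linear pair at X on CD]
5. ∠ADX = 49°  [YX∥AD, co-interior at D–X]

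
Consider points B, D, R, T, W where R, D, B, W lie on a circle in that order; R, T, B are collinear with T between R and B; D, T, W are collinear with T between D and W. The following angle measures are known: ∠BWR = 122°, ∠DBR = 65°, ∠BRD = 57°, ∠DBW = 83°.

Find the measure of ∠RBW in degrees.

∠RBW = 18°

1. ∠DWR = 65°  [same arc RD]
2. ∠DRW = 97°  [cyclic RDBW, opposite ∠R+∠B]
3. ∠RDW = 18°  [△RDW]
4. ∠RBW = 18°  [same arc RW]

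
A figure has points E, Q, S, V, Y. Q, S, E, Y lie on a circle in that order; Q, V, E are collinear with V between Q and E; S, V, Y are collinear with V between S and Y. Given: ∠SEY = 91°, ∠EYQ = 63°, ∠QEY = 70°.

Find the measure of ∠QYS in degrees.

1. ∠SQY = 89°  [cyclic QSEY, opposite ∠Q+∠E]
2. ∠QSY = 70°  [same arc QY]
3. ∠QYS = 21°  [△QSY]

∠QYS = 21°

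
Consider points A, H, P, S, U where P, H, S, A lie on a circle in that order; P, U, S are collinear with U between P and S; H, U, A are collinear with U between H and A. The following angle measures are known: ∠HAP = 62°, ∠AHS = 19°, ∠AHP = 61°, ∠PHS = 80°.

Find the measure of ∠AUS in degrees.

∠AUS = 81°

1. ∠APS = 19°  [same arc SA]
2. ∠AUP = 99°  [△PUA]
3. ∠AUS = 81°  [linear pair at U on PS]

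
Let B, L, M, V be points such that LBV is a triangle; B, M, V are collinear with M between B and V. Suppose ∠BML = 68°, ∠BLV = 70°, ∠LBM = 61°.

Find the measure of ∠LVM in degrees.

∠LVM = 49°

1. ∠LBV = 61°  [M on ray BV]
2. ∠BVL = 49°  [△LBV]
3. ∠LVM = 49°  [M on ray VB]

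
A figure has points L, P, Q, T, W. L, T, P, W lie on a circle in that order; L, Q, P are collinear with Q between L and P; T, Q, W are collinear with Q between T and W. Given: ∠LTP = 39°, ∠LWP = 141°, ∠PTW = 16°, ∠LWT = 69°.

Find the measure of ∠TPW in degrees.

1. ∠PLW = 16°  [same arc PW]
2. ∠LQW = 95°  [△LQW]
3. ∠LPW = 23°  [△LPW]
4. ∠PQW = 85°  [linear pair at Q on LP]
5. ∠PWT = 72°  [△PQW]
6. ∠TPW = 92°  [△TPW]

∠TPW = 92°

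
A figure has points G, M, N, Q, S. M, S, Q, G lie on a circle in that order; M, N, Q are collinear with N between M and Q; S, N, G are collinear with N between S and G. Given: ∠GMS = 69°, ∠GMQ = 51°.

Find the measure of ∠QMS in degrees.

∠QMS = 18°

1. ∠GQS = 111°  [cyclic MSQG, opposite ∠M+∠Q]
2. ∠GSQ = 51°  [same arc QG]
3. ∠QGS = 18°  [△SQG]
4. ∠QMS = 18°  [same arc SQ]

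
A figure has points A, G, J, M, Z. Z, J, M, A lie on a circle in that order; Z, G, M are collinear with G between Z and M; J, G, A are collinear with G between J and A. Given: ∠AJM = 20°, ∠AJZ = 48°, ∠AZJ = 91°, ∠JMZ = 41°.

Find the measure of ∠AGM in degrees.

1. ∠AZM = 20°  [same arc MA]
2. ∠JAZ = 41°  [△ZJA]
3. ∠AGZ = 119°  [△ZGA]
4. ∠AGM = 61°  [linear pair at G on ZM]

∠AGM = 61°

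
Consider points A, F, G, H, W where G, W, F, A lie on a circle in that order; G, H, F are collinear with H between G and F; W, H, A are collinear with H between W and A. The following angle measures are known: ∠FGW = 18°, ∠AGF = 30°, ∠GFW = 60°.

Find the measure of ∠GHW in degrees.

1. ∠AWF = 30°  [same arc FA]
2. ∠FHW = 90°  [△WHF]
3. ∠GHW = 90°  [linear pair at H on GF]

∠GHW = 90°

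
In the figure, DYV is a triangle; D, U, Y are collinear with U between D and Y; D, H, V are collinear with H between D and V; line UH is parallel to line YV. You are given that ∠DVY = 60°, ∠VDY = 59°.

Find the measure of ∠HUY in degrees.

∠HUY = 119°

1. ∠DYV = 61°  [△DYV]
2. ∠DUH = 61°  [UH∥YV, corresponding at U]
3. ∠HUY = 119°  [linear pair at U on DY]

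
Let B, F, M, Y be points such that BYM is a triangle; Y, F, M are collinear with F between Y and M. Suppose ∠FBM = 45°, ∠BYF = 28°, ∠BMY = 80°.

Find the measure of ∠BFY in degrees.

∠BFY = 125°

1. ∠BMF = 80°  [F on ray MY]
2. ∠BFM = 55°  [△BFM]
3. ∠BFY = 125°  [linear pair at F on YM]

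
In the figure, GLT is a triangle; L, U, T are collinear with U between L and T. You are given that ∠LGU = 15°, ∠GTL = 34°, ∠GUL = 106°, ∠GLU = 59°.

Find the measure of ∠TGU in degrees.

∠TGU = 72°

1. ∠GTU = 34°  [U on ray TL]
2. ∠GUT = 74°  [linear pair at U on LT]
3. ∠TGU = 72°  [△GUT]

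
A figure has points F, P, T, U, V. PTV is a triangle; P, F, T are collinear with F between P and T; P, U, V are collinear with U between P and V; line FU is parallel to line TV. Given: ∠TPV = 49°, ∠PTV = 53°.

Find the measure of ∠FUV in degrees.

1. ∠PVT = 78°  [△PTV]
2. ∠FUP = 78°  [FU∥TV, corresponding at U]
3. ∠FUV = 102°  [linear pair at U on PV]

∠FUV = 102°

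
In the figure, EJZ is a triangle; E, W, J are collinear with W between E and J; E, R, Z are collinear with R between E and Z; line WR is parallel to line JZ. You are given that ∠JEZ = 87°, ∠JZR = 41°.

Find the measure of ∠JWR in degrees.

1. ∠EZJ = 41°  [R on ray ZE]
2. ∠EJZ = 52°  [△EJZ]
3. ∠EWR = 52°  [WR∥JZ, corresponding at W]
4. ∠JWR = 128°  [linear pair at W on EJ]

∠JWR = 128°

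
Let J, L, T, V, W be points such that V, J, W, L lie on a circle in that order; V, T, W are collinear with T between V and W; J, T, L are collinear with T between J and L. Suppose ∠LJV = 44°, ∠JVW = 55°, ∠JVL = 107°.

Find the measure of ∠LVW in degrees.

1. ∠JLW = 55°  [same arc JW]
2. ∠JWL = 73°  [cyclic VJWL, opposite ∠V+∠W]
3. ∠LJW = 52°  [△JWL]
4. ∠LVW = 52°  [same arc WL]

∠LVW = 52°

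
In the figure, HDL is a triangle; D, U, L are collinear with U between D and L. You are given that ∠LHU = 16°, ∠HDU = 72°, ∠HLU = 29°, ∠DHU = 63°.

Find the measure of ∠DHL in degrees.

∠DHL = 79°

1. ∠HDL = 72°  [U on ray DL]
2. ∠DLH = 29°  [U on ray LD]
3. ∠DHL = 79°  [△HDL]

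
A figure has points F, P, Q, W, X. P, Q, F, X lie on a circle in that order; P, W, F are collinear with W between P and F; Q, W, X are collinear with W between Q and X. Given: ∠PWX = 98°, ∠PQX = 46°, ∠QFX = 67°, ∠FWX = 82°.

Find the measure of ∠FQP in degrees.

∠FQP = 107°

1. ∠QPX = 113°  [cyclic PQFX, opposite ∠P+∠F]
2. ∠PWQ = 82°  [vertical angles at W]
3. ∠PXQ = 21°  [△PQX]
4. ∠FPQ = 52°  [△PWQ]
5. ∠PFQ = 21°  [same arc PQ]
6. ∠FQP = 107°  [△PQF]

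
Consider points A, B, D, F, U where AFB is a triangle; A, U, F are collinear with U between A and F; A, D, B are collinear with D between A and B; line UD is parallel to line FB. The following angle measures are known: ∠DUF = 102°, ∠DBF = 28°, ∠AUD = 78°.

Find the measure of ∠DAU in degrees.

1. ∠ABF = 28°  [D on ray BA]
2. ∠AFB = 78°  [UD∥FB, corresponding at U]
3. ∠BAF = 74°  [△AFB]
4. ∠DAU = 74°  [U on AF, D on AB]

∠DAU = 74°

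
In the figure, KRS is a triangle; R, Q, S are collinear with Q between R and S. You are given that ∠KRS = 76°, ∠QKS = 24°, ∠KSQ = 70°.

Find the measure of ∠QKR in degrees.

∠QKR = 10°

1. ∠KRQ = 76°  [Q on ray RS]
2. ∠KQS = 86°  [△KQS]
3. ∠KQR = 94°  [linear pair at Q on RS]
4. ∠QKR = 10°  [△KRQ]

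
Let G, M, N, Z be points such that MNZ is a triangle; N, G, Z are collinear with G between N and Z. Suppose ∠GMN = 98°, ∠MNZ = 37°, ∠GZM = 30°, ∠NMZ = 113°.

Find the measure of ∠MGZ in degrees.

1. ∠GNM = 37°  [G on ray NZ]
2. ∠MGN = 45°  [△MNG]
3. ∠MGZ = 135°  [linear pair at G on NZ]

∠MGZ = 135°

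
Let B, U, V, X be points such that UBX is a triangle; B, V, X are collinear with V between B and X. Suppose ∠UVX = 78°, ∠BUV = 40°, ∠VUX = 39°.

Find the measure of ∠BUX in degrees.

∠BUX = 79°

1. ∠UXV = 63°  [△UVX]
2. ∠BVU = 102°  [linear pair at V on BX]
3. ∠UBV = 38°  [△UBV]
4. ∠BXU = 63°  [V on ray XB]
5. ∠UBX = 38°  [V on ray BX]
6. ∠BUX = 79°  [△UBX]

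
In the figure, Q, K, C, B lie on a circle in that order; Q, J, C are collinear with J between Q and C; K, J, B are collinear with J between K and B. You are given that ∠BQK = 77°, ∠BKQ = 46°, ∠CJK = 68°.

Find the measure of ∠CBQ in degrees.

∠CBQ = 79°

1. ∠KBQ = 57°  [△QKB]
2. ∠BCQ = 46°  [same arc QB]
3. ∠BJQ = 68°  [vertical angles at J]
4. ∠BQC = 55°  [△QJB]
5. ∠CBQ = 79°  [△QCB]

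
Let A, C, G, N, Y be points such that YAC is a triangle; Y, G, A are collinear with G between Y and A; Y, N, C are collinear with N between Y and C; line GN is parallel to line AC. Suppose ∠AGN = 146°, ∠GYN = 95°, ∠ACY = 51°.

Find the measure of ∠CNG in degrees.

1. ∠NGY = 34°  [linear pair at G on YA]
2. ∠GNY = 51°  [△YGN]
3. ∠CNG = 129°  [linear pair at N on YC]

∠CNG = 129°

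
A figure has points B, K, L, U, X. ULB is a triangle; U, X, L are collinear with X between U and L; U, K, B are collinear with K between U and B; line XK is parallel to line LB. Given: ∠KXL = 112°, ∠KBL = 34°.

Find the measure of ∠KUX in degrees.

∠KUX = 78°

1. ∠KXU = 68°  [linear pair at X on UL]
2. ∠LBU = 34°  [K on ray BU]
3. ∠BLU = 68°  [XK∥LB, corresponding at X]
4. ∠BUL = 78°  [△ULB]
5. ∠KUX = 78°  [X on UL, K on UB]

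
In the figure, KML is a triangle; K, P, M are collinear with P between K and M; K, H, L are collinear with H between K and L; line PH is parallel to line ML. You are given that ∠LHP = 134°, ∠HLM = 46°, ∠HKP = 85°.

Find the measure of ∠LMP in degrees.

1. ∠KLM = 46°  [H on ray LK]
2. ∠LKM = 85°  [P on KM, H on KL]
3. ∠KML = 49°  [△KML]
4. ∠LMP = 49°  [P on ray MK]

∠LMP = 49°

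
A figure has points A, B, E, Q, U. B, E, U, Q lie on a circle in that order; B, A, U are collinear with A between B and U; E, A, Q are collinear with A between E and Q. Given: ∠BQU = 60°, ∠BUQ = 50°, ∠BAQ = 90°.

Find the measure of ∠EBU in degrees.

1. ∠BEQ = 50°  [same arc BQ]
2. ∠EAU = 90°  [vertical angles at A]
3. ∠BAE = 90°  [linear pair at A on BU]
4. ∠EBU = 40°  [△BAE]

∠EBU = 40°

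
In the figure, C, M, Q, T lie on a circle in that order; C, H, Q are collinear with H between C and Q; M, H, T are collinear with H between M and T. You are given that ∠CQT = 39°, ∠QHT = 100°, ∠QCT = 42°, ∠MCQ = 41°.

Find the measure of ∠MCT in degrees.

1. ∠CMT = 39°  [same arc CT]
2. ∠CHT = 80°  [linear pair at H on CQ]
3. ∠CTM = 58°  [△CHT]
4. ∠MCT = 83°  [△CMT]

∠MCT = 83°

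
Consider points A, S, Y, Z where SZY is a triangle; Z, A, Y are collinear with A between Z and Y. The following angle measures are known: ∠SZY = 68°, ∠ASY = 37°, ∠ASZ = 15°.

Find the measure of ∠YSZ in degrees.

∠YSZ = 52°

1. ∠AZS = 68°  [A on ray ZY]
2. ∠SAZ = 97°  [△SZA]
3. ∠SAY = 83°  [linear pair at A on ZY]
4. ∠AYS = 60°  [△SAY]
5. ∠SYZ = 60°  [A on ray YZ]
6. ∠YSZ = 52°  [△SZY]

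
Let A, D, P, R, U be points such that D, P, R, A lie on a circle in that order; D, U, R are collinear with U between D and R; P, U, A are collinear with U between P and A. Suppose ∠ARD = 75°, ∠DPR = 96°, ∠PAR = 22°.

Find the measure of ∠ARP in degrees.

∠ARP = 137°

1. ∠DAR = 84°  [cyclic DPRA, opposite ∠P+∠A]
2. ∠ADR = 21°  [△DRA]
3. ∠APR = 21°  [same arc RA]
4. ∠ARP = 137°  [△PRA]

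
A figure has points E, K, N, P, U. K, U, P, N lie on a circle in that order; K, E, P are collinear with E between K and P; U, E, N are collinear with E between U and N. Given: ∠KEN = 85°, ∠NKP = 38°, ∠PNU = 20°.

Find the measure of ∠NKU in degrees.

1. ∠NUP = 38°  [same arc PN]
2. ∠NPU = 122°  [△UPN]
3. ∠NKU = 58°  [cyclic KUPN, opposite ∠K+∠P]

∠NKU = 58°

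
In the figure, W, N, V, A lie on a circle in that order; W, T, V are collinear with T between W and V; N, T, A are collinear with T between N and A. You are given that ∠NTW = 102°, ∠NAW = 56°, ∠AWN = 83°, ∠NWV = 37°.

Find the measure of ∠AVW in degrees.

∠AVW = 41°

1. ∠ATV = 102°  [vertical angles at T]
2. ∠NAV = 37°  [same arc NV]
3. ∠AVW = 41°  [△VTA]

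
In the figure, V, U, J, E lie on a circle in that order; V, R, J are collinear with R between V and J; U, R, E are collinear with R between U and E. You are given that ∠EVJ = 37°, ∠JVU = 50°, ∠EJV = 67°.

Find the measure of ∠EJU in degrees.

∠EJU = 93°

1. ∠EUJ = 37°  [same arc JE]
2. ∠JEU = 50°  [same arc UJ]
3. ∠EJU = 93°  [△UJE]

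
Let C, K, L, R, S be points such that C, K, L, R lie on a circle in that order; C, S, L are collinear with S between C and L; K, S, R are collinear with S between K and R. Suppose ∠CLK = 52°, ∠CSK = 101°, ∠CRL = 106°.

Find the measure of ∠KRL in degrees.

∠KRL = 54°

1. ∠CKL = 74°  [cyclic CKLR, opposite ∠K+∠R]
2. ∠KCL = 54°  [△CKL]
3. ∠KRL = 54°  [same arc KL]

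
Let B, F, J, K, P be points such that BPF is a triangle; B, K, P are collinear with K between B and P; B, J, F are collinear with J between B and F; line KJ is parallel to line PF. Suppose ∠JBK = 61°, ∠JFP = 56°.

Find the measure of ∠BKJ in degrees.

∠BKJ = 63°

1. ∠FBP = 61°  [K on BP, J on BF]
2. ∠BFP = 56°  [J on ray FB]
3. ∠BPF = 63°  [△BPF]
4. ∠BKJ = 63°  [KJ∥PF, corresponding at K]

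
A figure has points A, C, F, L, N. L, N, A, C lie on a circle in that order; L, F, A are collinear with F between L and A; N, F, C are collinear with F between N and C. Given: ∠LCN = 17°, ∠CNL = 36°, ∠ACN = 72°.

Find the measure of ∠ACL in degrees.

1. ∠LAN = 17°  [same arc LN]
2. ∠ALN = 72°  [same arc NA]
3. ∠ANL = 91°  [△LNA]
4. ∠ACL = 89°  [cyclic LNAC, opposite ∠N+∠C]

∠ACL = 89°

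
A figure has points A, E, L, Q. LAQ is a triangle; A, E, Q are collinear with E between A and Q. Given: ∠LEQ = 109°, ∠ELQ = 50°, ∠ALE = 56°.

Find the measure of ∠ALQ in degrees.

1. ∠EQL = 21°  [△LEQ]
2. ∠AEL = 71°  [linear pair at E on AQ]
3. ∠EAL = 53°  [△LAE]
4. ∠AQL = 21°  [E on ray QA]
5. ∠LAQ = 53°  [E on ray AQ]
6. ∠ALQ = 106°  [△LAQ]

∠ALQ = 106°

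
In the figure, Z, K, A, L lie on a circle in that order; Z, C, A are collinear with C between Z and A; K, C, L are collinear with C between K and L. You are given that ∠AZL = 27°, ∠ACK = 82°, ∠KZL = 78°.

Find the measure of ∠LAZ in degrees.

1. ∠AKL = 27°  [same arc AL]
2. ∠LCZ = 82°  [vertical angles at C]
3. ∠KAL = 102°  [cyclic ZKAL, opposite ∠Z+∠A]
4. ∠ALK = 51°  [△KAL]
5. ∠ACL = 98°  [linear pair at C on ZA]
6. ∠LAZ = 31°  [△ACL]

∠LAZ = 31°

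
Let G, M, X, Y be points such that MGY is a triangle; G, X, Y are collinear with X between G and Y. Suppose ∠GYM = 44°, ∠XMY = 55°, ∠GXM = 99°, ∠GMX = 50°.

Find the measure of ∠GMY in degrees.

1. ∠MGX = 31°  [△MGX]
2. ∠MGY = 31°  [X on ray GY]
3. ∠GMY = 105°  [△MGY]

∠GMY = 105°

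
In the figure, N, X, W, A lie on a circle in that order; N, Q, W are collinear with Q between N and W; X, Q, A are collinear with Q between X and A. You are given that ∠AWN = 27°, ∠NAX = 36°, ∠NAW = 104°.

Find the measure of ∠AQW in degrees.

∠AQW = 85°

1. ∠ANW = 49°  [△NWA]
2. ∠AQN = 95°  [△NQA]
3. ∠AQW = 85°  [linear pair at Q on NW]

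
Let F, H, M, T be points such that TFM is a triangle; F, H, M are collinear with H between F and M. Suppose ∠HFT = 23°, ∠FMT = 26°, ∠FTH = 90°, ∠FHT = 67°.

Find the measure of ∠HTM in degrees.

∠HTM = 41°

1. ∠HMT = 26°  [H on ray MF]
2. ∠MHT = 113°  [linear pair at H on FM]
3. ∠HTM = 41°  [△THM]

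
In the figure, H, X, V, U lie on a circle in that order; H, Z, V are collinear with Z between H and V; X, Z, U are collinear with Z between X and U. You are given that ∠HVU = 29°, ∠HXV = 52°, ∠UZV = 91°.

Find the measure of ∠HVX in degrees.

∠HVX = 68°

1. ∠HXU = 29°  [same arc HU]
2. ∠HZX = 91°  [vertical angles at Z]
3. ∠VHX = 60°  [△HZX]
4. ∠HVX = 68°  [△HXV]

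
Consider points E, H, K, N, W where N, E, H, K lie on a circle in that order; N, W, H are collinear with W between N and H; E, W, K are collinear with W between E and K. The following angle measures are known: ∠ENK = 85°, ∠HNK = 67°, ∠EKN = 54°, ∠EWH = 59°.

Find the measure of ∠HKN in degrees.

1. ∠KEN = 41°  [△NEK]
2. ∠KHN = 41°  [same arc NK]
3. ∠HKN = 72°  [△NHK]

∠HKN = 72°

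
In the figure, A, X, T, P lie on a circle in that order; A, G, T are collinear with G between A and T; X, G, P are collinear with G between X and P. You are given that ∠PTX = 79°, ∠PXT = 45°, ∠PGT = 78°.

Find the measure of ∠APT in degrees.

1. ∠TPX = 56°  [△XTP]
2. ∠PAT = 45°  [same arc TP]
3. ∠ATP = 46°  [△TGP]
4. ∠APT = 89°  [△ATP]

∠APT = 89°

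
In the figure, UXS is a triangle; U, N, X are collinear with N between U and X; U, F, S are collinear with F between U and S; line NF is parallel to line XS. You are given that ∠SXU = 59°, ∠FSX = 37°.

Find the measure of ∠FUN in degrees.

∠FUN = 84°

1. ∠USX = 37°  [F on ray SU]
2. ∠SUX = 84°  [△UXS]
3. ∠FUN = 84°  [N on UX, F on US]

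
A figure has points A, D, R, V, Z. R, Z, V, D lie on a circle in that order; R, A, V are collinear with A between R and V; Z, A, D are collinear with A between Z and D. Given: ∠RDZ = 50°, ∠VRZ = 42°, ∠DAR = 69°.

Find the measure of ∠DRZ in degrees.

∠DRZ = 103°

1. ∠RVZ = 50°  [same arc RZ]
2. ∠VDZ = 42°  [same arc ZV]
3. ∠VAZ = 69°  [vertical angles at A]
4. ∠DZV = 61°  [△ZAV]
5. ∠DVZ = 77°  [△ZVD]
6. ∠DRZ = 103°  [cyclic RZVD, opposite ∠R+∠V]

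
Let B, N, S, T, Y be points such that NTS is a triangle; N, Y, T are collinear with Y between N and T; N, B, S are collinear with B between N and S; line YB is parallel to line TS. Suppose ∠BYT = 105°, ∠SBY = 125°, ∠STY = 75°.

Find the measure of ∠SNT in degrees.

∠SNT = 50°

1. ∠NBY = 55°  [linear pair at B on NS]
2. ∠NTS = 75°  [Y on ray TN]
3. ∠NST = 55°  [YB∥TS, corresponding at B]
4. ∠SNT = 50°  [△NTS]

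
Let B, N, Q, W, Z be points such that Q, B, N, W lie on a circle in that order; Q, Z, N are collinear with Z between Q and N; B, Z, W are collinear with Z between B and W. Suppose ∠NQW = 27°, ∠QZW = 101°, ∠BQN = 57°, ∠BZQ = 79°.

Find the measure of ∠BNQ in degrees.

∠BNQ = 52°

1. ∠NBW = 27°  [same arc NW]
2. ∠BZN = 101°  [vertical angles at Z]
3. ∠BNQ = 52°  [△BZN]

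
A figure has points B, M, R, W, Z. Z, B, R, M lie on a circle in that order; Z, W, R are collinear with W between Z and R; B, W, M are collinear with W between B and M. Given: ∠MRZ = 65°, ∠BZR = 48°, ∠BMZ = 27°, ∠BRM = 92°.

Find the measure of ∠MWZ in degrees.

1. ∠BMR = 48°  [same arc BR]
2. ∠MWR = 67°  [△RWM]
3. ∠MWZ = 113°  [linear pair at W on ZR]

∠MWZ = 113°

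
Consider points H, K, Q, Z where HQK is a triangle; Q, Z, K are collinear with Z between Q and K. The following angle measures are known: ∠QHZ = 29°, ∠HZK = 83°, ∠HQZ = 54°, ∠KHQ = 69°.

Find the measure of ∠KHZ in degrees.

1. ∠HQK = 54°  [Z on ray QK]
2. ∠HKQ = 57°  [△HQK]
3. ∠HKZ = 57°  [Z on ray KQ]
4. ∠KHZ = 40°  [△HZK]

∠KHZ = 40°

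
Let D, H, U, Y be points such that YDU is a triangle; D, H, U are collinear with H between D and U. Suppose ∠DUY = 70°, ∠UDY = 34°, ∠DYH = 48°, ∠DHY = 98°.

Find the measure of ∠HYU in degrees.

∠HYU = 28°

1. ∠HUY = 70°  [H on ray UD]
2. ∠UHY = 82°  [linear pair at H on DU]
3. ∠HYU = 28°  [△YHU]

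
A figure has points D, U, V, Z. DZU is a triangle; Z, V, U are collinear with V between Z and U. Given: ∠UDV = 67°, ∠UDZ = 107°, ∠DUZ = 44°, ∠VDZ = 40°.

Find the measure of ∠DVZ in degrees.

1. ∠DZU = 29°  [△DZU]
2. ∠DZV = 29°  [V on ray ZU]
3. ∠DVZ = 111°  [△DZV]

∠DVZ = 111°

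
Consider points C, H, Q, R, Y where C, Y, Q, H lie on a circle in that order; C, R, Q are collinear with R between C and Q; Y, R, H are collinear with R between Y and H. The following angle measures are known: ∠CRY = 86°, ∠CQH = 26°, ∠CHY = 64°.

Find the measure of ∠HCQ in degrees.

1. ∠HRQ = 86°  [vertical angles at R]
2. ∠CRH = 94°  [linear pair at R on CQ]
3. ∠HCQ = 22°  [△CRH]

∠HCQ = 22°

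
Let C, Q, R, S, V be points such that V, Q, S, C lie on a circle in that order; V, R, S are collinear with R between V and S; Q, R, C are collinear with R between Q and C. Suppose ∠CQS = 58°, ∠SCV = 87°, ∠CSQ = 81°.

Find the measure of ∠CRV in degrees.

∠CRV = 76°

1. ∠CVS = 58°  [same arc SC]
2. ∠QCS = 41°  [△QSC]
3. ∠CSV = 35°  [△VSC]
4. ∠CRS = 104°  [△SRC]
5. ∠CRV = 76°  [linear pair at R on VS]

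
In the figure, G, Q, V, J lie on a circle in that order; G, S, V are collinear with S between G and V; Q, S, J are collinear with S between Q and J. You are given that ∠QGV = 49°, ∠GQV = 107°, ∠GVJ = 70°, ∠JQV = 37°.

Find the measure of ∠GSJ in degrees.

∠GSJ = 119°

1. ∠GVQ = 24°  [△GQV]
2. ∠GJV = 73°  [cyclic GQVJ, opposite ∠Q+∠J]
3. ∠JGV = 37°  [△GVJ]
4. ∠GJQ = 24°  [same arc GQ]
5. ∠GSJ = 119°  [△GSJ]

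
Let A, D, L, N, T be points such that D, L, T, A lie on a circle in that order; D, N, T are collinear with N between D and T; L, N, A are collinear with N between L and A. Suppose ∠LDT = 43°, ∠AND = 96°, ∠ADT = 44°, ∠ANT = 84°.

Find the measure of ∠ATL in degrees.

1. ∠LAT = 43°  [same arc LT]
2. ∠ALT = 44°  [same arc TA]
3. ∠ATL = 93°  [△LTA]

∠ATL = 93°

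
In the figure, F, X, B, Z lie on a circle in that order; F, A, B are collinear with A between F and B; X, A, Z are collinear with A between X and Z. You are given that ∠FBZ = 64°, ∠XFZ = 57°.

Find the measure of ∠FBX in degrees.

1. ∠FXZ = 64°  [same arc FZ]
2. ∠FZX = 59°  [△FXZ]
3. ∠FBX = 59°  [same arc FX]

∠FBX = 59°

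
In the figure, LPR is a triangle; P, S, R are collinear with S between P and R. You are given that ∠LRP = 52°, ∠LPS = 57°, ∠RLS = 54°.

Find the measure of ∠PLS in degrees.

∠PLS = 17°

1. ∠LRS = 52°  [S on ray RP]
2. ∠LSR = 74°  [△LSR]
3. ∠LSP = 106°  [linear pair at S on PR]
4. ∠PLS = 17°  [△LPS]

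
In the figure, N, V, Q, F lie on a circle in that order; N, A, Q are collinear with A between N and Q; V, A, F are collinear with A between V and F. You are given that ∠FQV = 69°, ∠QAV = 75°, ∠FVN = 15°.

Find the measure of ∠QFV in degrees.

1. ∠FAN = 75°  [vertical angles at A]
2. ∠FQN = 15°  [same arc NF]
3. ∠FAQ = 105°  [linear pair at A on NQ]
4. ∠QFV = 60°  [△QAF]

∠QFV = 60°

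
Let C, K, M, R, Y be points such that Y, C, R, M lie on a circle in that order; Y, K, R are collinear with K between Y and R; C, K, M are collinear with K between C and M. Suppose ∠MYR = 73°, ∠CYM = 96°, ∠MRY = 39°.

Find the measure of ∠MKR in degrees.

∠MKR = 118°

1. ∠MCR = 73°  [same arc RM]
2. ∠CRM = 84°  [cyclic YCRM, opposite ∠Y+∠R]
3. ∠CMR = 23°  [△CRM]
4. ∠MKR = 118°  [△RKM]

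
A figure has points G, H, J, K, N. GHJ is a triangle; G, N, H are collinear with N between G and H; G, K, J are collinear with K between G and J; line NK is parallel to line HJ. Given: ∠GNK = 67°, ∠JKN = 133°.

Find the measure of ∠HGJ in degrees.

∠HGJ = 66°

1. ∠GKN = 47°  [linear pair at K on GJ]
2. ∠KGN = 66°  [△GNK]
3. ∠HGJ = 66°  [N on GH, K on GJ]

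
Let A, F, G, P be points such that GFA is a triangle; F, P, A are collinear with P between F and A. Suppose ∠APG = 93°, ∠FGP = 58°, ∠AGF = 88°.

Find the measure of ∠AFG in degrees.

1. ∠FPG = 87°  [linear pair at P on FA]
2. ∠GFP = 35°  [△GFP]
3. ∠AFG = 35°  [P on ray FA]

∠AFG = 35°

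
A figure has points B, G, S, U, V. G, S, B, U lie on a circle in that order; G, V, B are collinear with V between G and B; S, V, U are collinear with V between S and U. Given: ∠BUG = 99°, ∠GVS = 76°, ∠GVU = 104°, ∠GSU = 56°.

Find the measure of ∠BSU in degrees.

∠BSU = 25°

1. ∠BSG = 81°  [cyclic GSBU, opposite ∠S+∠U]
2. ∠BVS = 104°  [linear pair at V on GB]
3. ∠BGS = 48°  [△GVS]
4. ∠GBS = 51°  [△GSB]
5. ∠BSU = 25°  [△SVB]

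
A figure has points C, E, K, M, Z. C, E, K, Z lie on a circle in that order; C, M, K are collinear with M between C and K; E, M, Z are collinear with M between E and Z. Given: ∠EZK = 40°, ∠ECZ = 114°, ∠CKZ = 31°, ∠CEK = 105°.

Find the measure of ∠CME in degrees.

1. ∠ECK = 40°  [same arc EK]
2. ∠CEZ = 31°  [same arc CZ]
3. ∠CME = 109°  [△CME]

∠CME = 109°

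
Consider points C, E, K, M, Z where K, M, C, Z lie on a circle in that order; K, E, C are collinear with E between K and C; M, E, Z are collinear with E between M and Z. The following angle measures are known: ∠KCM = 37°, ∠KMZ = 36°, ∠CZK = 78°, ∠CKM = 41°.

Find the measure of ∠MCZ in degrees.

∠MCZ = 73°

1. ∠KZM = 37°  [same arc KM]
2. ∠MKZ = 107°  [△KMZ]
3. ∠MCZ = 73°  [cyclic KMCZ, opposite ∠K+∠C]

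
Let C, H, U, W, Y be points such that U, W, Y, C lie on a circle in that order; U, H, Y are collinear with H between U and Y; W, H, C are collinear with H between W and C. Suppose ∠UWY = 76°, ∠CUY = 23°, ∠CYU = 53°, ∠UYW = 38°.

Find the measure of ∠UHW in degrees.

1. ∠WUY = 66°  [△UWY]
2. ∠CWU = 53°  [same arc UC]
3. ∠UHW = 61°  [△UHW]

∠UHW = 61°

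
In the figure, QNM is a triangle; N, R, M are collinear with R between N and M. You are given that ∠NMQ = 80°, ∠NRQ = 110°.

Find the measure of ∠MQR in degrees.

∠MQR = 30°

1. ∠QMR = 80°  [R on ray MN]
2. ∠MRQ = 70°  [linear pair at R on NM]
3. ∠MQR = 30°  [△QRM]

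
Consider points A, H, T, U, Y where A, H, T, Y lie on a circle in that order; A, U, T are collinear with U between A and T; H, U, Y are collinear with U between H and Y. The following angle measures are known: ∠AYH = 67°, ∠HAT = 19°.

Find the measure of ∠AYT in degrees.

∠AYT = 86°

1. ∠ATH = 67°  [same arc AH]
2. ∠AHT = 94°  [△AHT]
3. ∠AYT = 86°  [cyclic AHTY, opposite ∠H+∠Y]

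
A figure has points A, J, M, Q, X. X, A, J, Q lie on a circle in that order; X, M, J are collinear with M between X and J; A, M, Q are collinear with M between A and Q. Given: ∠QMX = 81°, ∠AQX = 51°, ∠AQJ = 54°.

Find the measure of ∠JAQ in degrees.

1. ∠AMJ = 81°  [vertical angles at M]
2. ∠AJX = 51°  [same arc XA]
3. ∠JAQ = 48°  [△AMJ]

∠JAQ = 48°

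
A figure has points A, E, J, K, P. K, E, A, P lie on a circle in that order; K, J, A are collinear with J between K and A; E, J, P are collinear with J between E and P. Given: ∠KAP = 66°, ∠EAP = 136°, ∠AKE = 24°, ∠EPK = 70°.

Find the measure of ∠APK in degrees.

1. ∠EAK = 70°  [same arc KE]
2. ∠AEK = 86°  [△KEA]
3. ∠APK = 94°  [cyclic KEAP, opposite ∠E+∠P]

∠APK = 94°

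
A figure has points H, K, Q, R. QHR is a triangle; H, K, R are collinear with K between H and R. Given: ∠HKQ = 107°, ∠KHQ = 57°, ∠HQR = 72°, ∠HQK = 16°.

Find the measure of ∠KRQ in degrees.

1. ∠QHR = 57°  [K on ray HR]
2. ∠HRQ = 51°  [△QHR]
3. ∠KRQ = 51°  [K on ray RH]

∠KRQ = 51°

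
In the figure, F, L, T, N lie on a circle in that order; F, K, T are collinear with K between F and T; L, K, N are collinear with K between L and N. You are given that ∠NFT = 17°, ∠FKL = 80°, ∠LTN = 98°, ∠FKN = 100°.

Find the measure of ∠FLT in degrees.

1. ∠NLT = 17°  [same arc TN]
2. ∠LKT = 100°  [linear pair at K on FT]
3. ∠LNT = 65°  [△LTN]
4. ∠FTL = 63°  [△LKT]
5. ∠LFT = 65°  [same arc LT]
6. ∠FLT = 52°  [△FLT]

∠FLT = 52°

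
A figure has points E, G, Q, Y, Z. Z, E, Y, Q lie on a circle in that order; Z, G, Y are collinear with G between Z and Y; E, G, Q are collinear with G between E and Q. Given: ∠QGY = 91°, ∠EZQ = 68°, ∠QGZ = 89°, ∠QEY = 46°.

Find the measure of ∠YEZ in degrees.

1. ∠EYQ = 112°  [cyclic ZEYQ, opposite ∠Z+∠Y]
2. ∠EGY = 89°  [vertical angles at G]
3. ∠EQY = 22°  [△EYQ]
4. ∠EYZ = 45°  [△EGY]
5. ∠EZY = 22°  [same arc EY]
6. ∠YEZ = 113°  [△ZEY]

∠YEZ = 113°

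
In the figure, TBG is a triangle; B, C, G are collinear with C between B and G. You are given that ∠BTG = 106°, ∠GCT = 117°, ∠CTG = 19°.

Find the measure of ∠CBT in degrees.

1. ∠CGT = 44°  [△TCG]
2. ∠BGT = 44°  [C on ray GB]
3. ∠GBT = 30°  [△TBG]
4. ∠CBT = 30°  [C on ray BG]

∠CBT = 30°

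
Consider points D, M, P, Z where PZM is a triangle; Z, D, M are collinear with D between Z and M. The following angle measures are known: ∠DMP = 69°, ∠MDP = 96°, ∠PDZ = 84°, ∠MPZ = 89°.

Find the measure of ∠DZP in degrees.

∠DZP = 22°

1. ∠PMZ = 69°  [D on ray MZ]
2. ∠MZP = 22°  [△PZM]
3. ∠DZP = 22°  [D on ray ZM]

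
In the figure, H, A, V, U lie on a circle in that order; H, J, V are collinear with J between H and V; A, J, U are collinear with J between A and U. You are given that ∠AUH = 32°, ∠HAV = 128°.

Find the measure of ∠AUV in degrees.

∠AUV = 20°

1. ∠AVH = 32°  [same arc HA]
2. ∠AHV = 20°  [△HAV]
3. ∠AUV = 20°  [same arc AV]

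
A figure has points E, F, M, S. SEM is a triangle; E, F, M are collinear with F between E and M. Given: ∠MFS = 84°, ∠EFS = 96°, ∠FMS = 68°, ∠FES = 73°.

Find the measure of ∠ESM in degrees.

∠ESM = 39°

1. ∠EMS = 68°  [F on ray ME]
2. ∠MES = 73°  [F on ray EM]
3. ∠ESM = 39°  [△SEM]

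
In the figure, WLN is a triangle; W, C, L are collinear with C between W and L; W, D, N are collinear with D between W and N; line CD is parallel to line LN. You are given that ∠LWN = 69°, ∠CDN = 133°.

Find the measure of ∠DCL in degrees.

1. ∠CWD = 69°  [C on WL, D on WN]
2. ∠CDW = 47°  [linear pair at D on WN]
3. ∠DCW = 64°  [△WCD]
4. ∠DCL = 116°  [linear pair at C on WL]

∠DCL = 116°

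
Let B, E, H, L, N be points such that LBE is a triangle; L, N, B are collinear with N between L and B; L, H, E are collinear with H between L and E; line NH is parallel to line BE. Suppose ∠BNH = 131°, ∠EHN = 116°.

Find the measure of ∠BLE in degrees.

∠BLE = 67°

1. ∠HNL = 49°  [linear pair at N on LB]
2. ∠LHN = 64°  [linear pair at H on LE]
3. ∠HLN = 67°  [△LNH]
4. ∠BLE = 67°  [N on LB, H on LE]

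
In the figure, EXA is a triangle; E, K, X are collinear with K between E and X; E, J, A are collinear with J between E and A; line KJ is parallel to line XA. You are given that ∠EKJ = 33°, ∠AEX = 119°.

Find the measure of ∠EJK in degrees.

1. ∠AXE = 33°  [KJ∥XA, corresponding at K]
2. ∠EAX = 28°  [△EXA]
3. ∠EJK = 28°  [KJ∥XA, corresponding at J]

∠EJK = 28°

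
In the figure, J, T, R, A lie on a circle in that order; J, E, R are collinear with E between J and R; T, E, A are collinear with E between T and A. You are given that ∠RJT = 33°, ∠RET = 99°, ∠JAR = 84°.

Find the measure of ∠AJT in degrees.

∠AJT = 63°

1. ∠JET = 81°  [linear pair at E on JR]
2. ∠JTR = 96°  [cyclic JTRA, opposite ∠T+∠A]
3. ∠ATJ = 66°  [△JET]
4. ∠JRT = 51°  [△JTR]
5. ∠JAT = 51°  [same arc JT]
6. ∠AJT = 63°  [△JTA]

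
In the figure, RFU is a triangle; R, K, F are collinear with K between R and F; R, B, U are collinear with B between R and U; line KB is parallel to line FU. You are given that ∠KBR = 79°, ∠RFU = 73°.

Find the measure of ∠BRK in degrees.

∠BRK = 28°

1. ∠FUR = 79°  [KB∥FU, corresponding at B]
2. ∠FRU = 28°  [△RFU]
3. ∠BRK = 28°  [K on RF, B on RU]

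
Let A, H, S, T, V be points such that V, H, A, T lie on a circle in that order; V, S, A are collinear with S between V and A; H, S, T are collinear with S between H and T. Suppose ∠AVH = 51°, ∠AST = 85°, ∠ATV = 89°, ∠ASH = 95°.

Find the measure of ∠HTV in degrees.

1. ∠ATH = 51°  [same arc HA]
2. ∠TSV = 95°  [linear pair at S on VA]
3. ∠TAV = 44°  [△AST]
4. ∠AVT = 47°  [△VAT]
5. ∠HTV = 38°  [△VST]

∠HTV = 38°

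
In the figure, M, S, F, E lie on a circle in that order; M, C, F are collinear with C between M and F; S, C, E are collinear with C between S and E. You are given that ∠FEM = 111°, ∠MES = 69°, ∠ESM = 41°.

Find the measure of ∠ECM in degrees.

∠ECM = 83°

1. ∠EFM = 41°  [same arc ME]
2. ∠EMF = 28°  [△MFE]
3. ∠ECM = 83°  [△MCE]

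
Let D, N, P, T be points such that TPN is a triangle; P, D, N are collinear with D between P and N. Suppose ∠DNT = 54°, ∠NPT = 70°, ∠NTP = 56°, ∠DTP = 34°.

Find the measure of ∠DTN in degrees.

1. ∠DPT = 70°  [D on ray PN]
2. ∠PDT = 76°  [△TPD]
3. ∠NDT = 104°  [linear pair at D on PN]
4. ∠DTN = 22°  [△TDN]

∠DTN = 22°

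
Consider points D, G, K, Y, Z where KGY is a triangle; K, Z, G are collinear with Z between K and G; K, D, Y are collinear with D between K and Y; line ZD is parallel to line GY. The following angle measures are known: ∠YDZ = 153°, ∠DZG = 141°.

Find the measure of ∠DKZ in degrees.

∠DKZ = 114°

1. ∠KDZ = 27°  [linear pair at D on KY]
2. ∠DZK = 39°  [linear pair at Z on KG]
3. ∠DKZ = 114°  [△KZD]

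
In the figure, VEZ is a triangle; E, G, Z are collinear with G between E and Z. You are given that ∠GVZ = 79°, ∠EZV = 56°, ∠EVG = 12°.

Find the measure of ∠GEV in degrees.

1. ∠GZV = 56°  [G on ray ZE]
2. ∠VGZ = 45°  [△VGZ]
3. ∠EGV = 135°  [linear pair at G on EZ]
4. ∠GEV = 33°  [△VEG]

∠GEV = 33°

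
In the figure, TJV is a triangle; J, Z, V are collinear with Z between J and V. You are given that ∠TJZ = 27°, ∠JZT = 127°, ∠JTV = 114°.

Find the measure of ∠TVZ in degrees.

1. ∠TJV = 27°  [Z on ray JV]
2. ∠JVT = 39°  [△TJV]
3. ∠TVZ = 39°  [Z on ray VJ]

∠TVZ = 39°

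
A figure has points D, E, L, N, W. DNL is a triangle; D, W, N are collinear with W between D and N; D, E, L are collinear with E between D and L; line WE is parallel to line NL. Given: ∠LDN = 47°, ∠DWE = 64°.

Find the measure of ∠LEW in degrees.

∠LEW = 111°

1. ∠EDW = 47°  [W on DN, E on DL]
2. ∠DEW = 69°  [△DWE]
3. ∠LEW = 111°  [linear pair at E on DL]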